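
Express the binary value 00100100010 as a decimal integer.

Sum of powers of 2 for each 1-bit:
2^1 + 2^5 + 2^8
= 2 + 32 + 256
= 290



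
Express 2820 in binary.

Using repeated division by 2:
2820 ÷ 2 = 1410 remainder 0
1410 ÷ 2 = 705 remainder 0
705 ÷ 2 = 352 remainder 1
352 ÷ 2 = 176 remainder 0
176 ÷ 2 = 88 remainder 0
88 ÷ 2 = 44 remainder 0
44 ÷ 2 = 22 remainder 0
22 ÷ 2 = 11 remainder 0
11 ÷ 2 = 5 remainder 1
5 ÷ 2 = 2 remainder 1
2 ÷ 2 = 1 remainder 0
1 ÷ 2 = 0 remainder 1
Reading remainders bottom to top: 101100000100



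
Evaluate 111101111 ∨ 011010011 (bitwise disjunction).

OR: 1 when either bit is 1
  111101111
| 011010011
-----------
  111111111
Decimal: 495 | 211 = 511



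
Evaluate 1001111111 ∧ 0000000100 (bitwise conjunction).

AND: 1 only when both bits are 1
  1001111111
& 0000000100
------------
  0000000100
Decimal: 639 & 4 = 4



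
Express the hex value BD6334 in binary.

Convert each hex digit to 4 bits:
  B = 1011
  D = 1101
  6 = 0110
  3 = 0011
  3 = 0011
  4 = 0100
Concatenate: 101111010110001100110100



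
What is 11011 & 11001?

AND: 1 only when both bits are 1
  11011
& 11001
-------
  11001
Decimal: 27 & 25 = 25



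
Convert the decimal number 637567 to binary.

Using repeated division by 2:
637567 ÷ 2 = 318783 remainder 1
318783 ÷ 2 = 159391 remainder 1
159391 ÷ 2 = 79695 remainder 1
79695 ÷ 2 = 39847 remainder 1
39847 ÷ 2 = 19923 remainder 1
19923 ÷ 2 = 9961 remainder 1
9961 ÷ 2 = 4980 remainder 1
4980 ÷ 2 = 2490 remainder 0
2490 ÷ 2 = 1245 remainder 0
1245 ÷ 2 = 622 remainder 1
622 ÷ 2 = 311 remainder 0
311 ÷ 2 = 155 remainder 1
155 ÷ 2 = 77 remainder 1
77 ÷ 2 = 38 remainder 1
38 ÷ 2 = 19 remainder 0
19 ÷ 2 = 9 remainder 1
9 ÷ 2 = 4 remainder 1
4 ÷ 2 = 2 remainder 0
2 ÷ 2 = 1 remainder 0
1 ÷ 2 = 0 remainder 1
Reading remainders bottom to top: 10011011101001111111



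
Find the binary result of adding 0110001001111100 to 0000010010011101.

Add column by column from the right: bit + bit + carry-in; write the sum mod 2, carry 1 when the sum is 2 or 3.
carry:  0000000111111000
        0110001001111100
+       0000010010011101
------------------------
       00110011100011001
(the carry out of the leftmost column, 0, becomes the leading bit)
Decimal check:
  0110001001111100 = 16384 + 8192 + 512 + 64 + 32 + 16 + 8 + 4 = 25212
  0000010010011101 = 1024 + 128 + 16 + 8 + 4 + 1 = 1181
  25212 + 1181 = 26393, and 00110011100011001 = 16384 + 8192 + 1024 + 512 + 256 + 16 + 8 + 1 = 26393 ✓



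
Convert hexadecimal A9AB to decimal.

Expand by place value (powers of 16):
Digit values: A = 10, B = 11
A9AB = 10 × 16^3 + 9 × 16^2 + 10 × 16^1 + 11 × 16^0
= 10 × 4096 + 9 × 256 + 10 × 16 + 11 × 1
= 40960 + 2304 + 160 + 11
= 43435



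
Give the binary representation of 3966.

Using repeated division by 2:
3966 ÷ 2 = 1983 remainder 0
1983 ÷ 2 = 991 remainder 1
991 ÷ 2 = 495 remainder 1
495 ÷ 2 = 247 remainder 1
247 ÷ 2 = 123 remainder 1
123 ÷ 2 = 61 remainder 1
61 ÷ 2 = 30 remainder 1
30 ÷ 2 = 15 remainder 0
15 ÷ 2 = 7 remainder 1
7 ÷ 2 = 3 remainder 1
3 ÷ 2 = 1 remainder 1
1 ÷ 2 = 0 remainder 1
Reading remainders bottom to top: 111101111110



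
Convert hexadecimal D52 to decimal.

Expand by place value (powers of 16):
Digit values: D = 13
D52 = 13 × 16^2 + 5 × 16^1 + 2 × 16^0
= 13 × 256 + 5 × 16 + 2 × 1
= 3328 + 80 + 2
= 3410



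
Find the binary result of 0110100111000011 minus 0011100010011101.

Method 1 - Direct subtraction (column by column from the right: bit − bit − borrow-in; if negative, add 2 and borrow 1 from the next column):
borrow: 0110000001111000
        0110100111000011
-       0011100010011101
------------------------
        0011000100100110

Method 2 - Add two's complement:
Two's complement of 0011100010011101: invert → 1100011101100010, add 1 → 1100011101100011
  0110100111000011
+ 1100011101100011
------------------
 10011000100100110  (end carry out of the top bit = 1)
Discarding the end carry: 0011000100100110
Decimal check:
  0110100111000011 = 16384 + 8192 + 2048 + 256 + 128 + 64 + 2 + 1 = 27075
  0011100010011101 = 8192 + 4096 + 2048 + 128 + 16 + 8 + 4 + 1 = 14493
  27075 - 14493 = 12582, and 0011000100100110 = 8192 + 4096 + 256 + 32 + 4 + 2 = 12582 ✓



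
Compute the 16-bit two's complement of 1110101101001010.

Original (sign bit 1, negative): 1110101101001010
Step 1 - Invert all bits: 0001010010110101
Step 2 - Add 1: 0001010010110110
Verification: 1110101101001010 + 0001010010110110 = 10000000000000000; discarding the end carry (carry out of the top bit) leaves the 16-bit value 0000000000000000, as required for x + (-x)



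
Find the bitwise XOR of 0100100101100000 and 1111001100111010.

XOR: 1 when bits differ
  0100100101100000
^ 1111001100111010
------------------
  1011101001011010
Decimal: 18784 ^ 62266 = 47706



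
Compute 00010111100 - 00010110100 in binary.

Method 1 - Direct subtraction (column by column from the right: bit − bit − borrow-in; if negative, add 2 and borrow 1 from the next column):
borrow: 00000000000
        00010111100
-       00010110100
-------------------
        00000001000

Method 2 - Add two's complement:
Two's complement of 00010110100: invert → 11101001011, add 1 → 11101001100
  00010111100
+ 11101001100
-------------
 100000001000  (end carry out of the top bit = 1)
Discarding the end carry: 00000001000
Decimal check:
  00010111100 = 128 + 32 + 16 + 8 + 4 = 188
  00010110100 = 128 + 32 + 16 + 4 = 180
  188 - 180 = 8, and 00000001000 = 8 ✓



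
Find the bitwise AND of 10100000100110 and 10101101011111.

AND: 1 only when both bits are 1
  10100000100110
& 10101101011111
----------------
  10100000000110
Decimal: 10278 & 11103 = 10246



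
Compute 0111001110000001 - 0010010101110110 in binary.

Method 1 - Direct subtraction (column by column from the right: bit − bit − borrow-in; if negative, add 2 and borrow 1 from the next column):
borrow: 0001100011111100
        0111001110000001
-       0010010101110110
------------------------
        0100111000001011

Method 2 - Add two's complement:
Two's complement of 0010010101110110: invert → 1101101010001001, add 1 → 1101101010001010
  0111001110000001
+ 1101101010001010
------------------
 10100111000001011  (end carry out of the top bit = 1)
Discarding the end carry: 0100111000001011
Decimal check:
  0111001110000001 = 16384 + 8192 + 4096 + 512 + 256 + 128 + 1 = 29569
  0010010101110110 = 8192 + 1024 + 256 + 64 + 32 + 16 + 4 + 2 = 9590
  29569 - 9590 = 19979, and 0100111000001011 = 16384 + 2048 + 1024 + 512 + 8 + 2 + 1 = 19979 ✓



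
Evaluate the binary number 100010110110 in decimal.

Sum of powers of 2 for each 1-bit:
2^1 + 2^2 + 2^4 + 2^5 + 2^7 + 2^11
= 2 + 4 + 16 + 32 + 128 + 2048
= 2230



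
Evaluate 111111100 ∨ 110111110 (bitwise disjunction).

OR: 1 when either bit is 1
  111111100
| 110111110
-----------
  111111110
Decimal: 508 | 446 = 510



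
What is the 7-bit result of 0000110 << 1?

Original: 0000110 (decimal 6)
Shift left by 1 position
Append 1 zero on the right
Result: 0001100 (decimal 12)
Equivalent: 6 << 1 = 6 × 2^1 = 12



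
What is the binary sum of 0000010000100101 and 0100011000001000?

Add column by column from the right: bit + bit + carry-in; write the sum mod 2, carry 1 when the sum is 2 or 3.
carry:  0000100000000000
        0000010000100101
+       0100011000001000
------------------------
       00100101000101101
(the carry out of the leftmost column, 0, becomes the leading bit)
Decimal check:
  0000010000100101 = 1024 + 32 + 4 + 1 = 1061
  0100011000001000 = 16384 + 1024 + 512 + 8 = 17928
  1061 + 17928 = 18989, and 00100101000101101 = 16384 + 2048 + 512 + 32 + 8 + 4 + 1 = 18989 ✓



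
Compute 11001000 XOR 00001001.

XOR: 1 when bits differ
  11001000
^ 00001001
----------
  11000001
Decimal: 200 ^ 9 = 193



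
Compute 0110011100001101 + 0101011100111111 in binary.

Add column by column from the right: bit + bit + carry-in; write the sum mod 2, carry 1 when the sum is 2 or 3.
carry:  1000111001111110
        0110011100001101
+       0101011100111111
------------------------
       01011111001001100
(the carry out of the leftmost column, 0, becomes the leading bit)
Decimal check:
  0110011100001101 = 16384 + 8192 + 1024 + 512 + 256 + 8 + 4 + 1 = 26381
  0101011100111111 = 16384 + 4096 + 1024 + 512 + 256 + 32 + 16 + 8 + 4 + 2 + 1 = 22335
  26381 + 22335 = 48716, and 01011111001001100 = 32768 + 8192 + 4096 + 2048 + 1024 + 512 + 64 + 8 + 4 = 48716 ✓



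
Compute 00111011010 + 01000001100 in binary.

Add column by column from the right: bit + bit + carry-in; write the sum mod 2, carry 1 when the sum is 2 or 3.
carry:  00000110000
        00111011010
+       01000001100
-------------------
       001111100110
(the carry out of the leftmost column, 0, becomes the leading bit)
Decimal check:
  00111011010 = 256 + 128 + 64 + 16 + 8 + 2 = 474
  01000001100 = 512 + 8 + 4 = 524
  474 + 524 = 998, and 001111100110 = 512 + 256 + 128 + 64 + 32 + 4 + 2 = 998 ✓



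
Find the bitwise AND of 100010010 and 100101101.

AND: 1 only when both bits are 1
  100010010
& 100101101
-----------
  100000000
Decimal: 274 & 301 = 256



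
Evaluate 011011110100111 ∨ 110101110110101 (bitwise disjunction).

OR: 1 when either bit is 1
  011011110100111
| 110101110110101
-----------------
  111111110110111
Decimal: 14247 | 27573 = 32695



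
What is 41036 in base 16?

Using repeated division by 16 (digits 10–15 are A–F):
41036 ÷ 16 = 2564 remainder 12 (C)
2564 ÷ 16 = 160 remainder 4
160 ÷ 16 = 10 remainder 0
10 ÷ 16 = 0 remainder 10 (A)
Reading remainders bottom to top: A04C



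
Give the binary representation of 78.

Using repeated division by 2:
78 ÷ 2 = 39 remainder 0
39 ÷ 2 = 19 remainder 1
19 ÷ 2 = 9 remainder 1
9 ÷ 2 = 4 remainder 1
4 ÷ 2 = 2 remainder 0
2 ÷ 2 = 1 remainder 0
1 ÷ 2 = 0 remainder 1
Reading remainders bottom to top: 1001110



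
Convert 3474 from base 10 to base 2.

Using repeated division by 2:
3474 ÷ 2 = 1737 remainder 0
1737 ÷ 2 = 868 remainder 1
868 ÷ 2 = 434 remainder 0
434 ÷ 2 = 217 remainder 0
217 ÷ 2 = 108 remainder 1
108 ÷ 2 = 54 remainder 0
54 ÷ 2 = 27 remainder 0
27 ÷ 2 = 13 remainder 1
13 ÷ 2 = 6 remainder 1
6 ÷ 2 = 3 remainder 0
3 ÷ 2 = 1 remainder 1
1 ÷ 2 = 0 remainder 1
Reading remainders bottom to top: 110110010010



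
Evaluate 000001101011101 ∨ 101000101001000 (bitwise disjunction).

OR: 1 when either bit is 1
  000001101011101
| 101000101001000
-----------------
  101001101011101
Decimal: 861 | 20808 = 21341



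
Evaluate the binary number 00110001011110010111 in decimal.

Sum of powers of 2 for each 1-bit:
2^0 + 2^1 + 2^2 + 2^4 + 2^7 + 2^8 + 2^9 + 2^10 + 2^12 + 2^16 + 2^17
= 1 + 2 + 4 + 16 + 128 + 256 + 512 + 1024 + 4096 + 65536 + 131072
= 202647



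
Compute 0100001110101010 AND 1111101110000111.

AND: 1 only when both bits are 1
  0100001110101010
& 1111101110000111
------------------
  0100001110000010
Decimal: 17322 & 64391 = 17282



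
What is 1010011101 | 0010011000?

OR: 1 when either bit is 1
  1010011101
| 0010011000
------------
  1010011101
Decimal: 669 | 152 = 669



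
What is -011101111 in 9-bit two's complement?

Original: 011101111
Step 1 - Invert all bits: 100010000
Step 2 - Add 1: 100010001
Verification: 011101111 + 100010001 = 1000000000; discarding the end carry (carry out of the top bit) leaves the 9-bit value 000000000, as required for x + (-x)



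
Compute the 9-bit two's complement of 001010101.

Original: 001010101
Step 1 - Invert all bits: 110101010
Step 2 - Add 1: 110101011
Verification: 001010101 + 110101011 = 1000000000; discarding the end carry (carry out of the top bit) leaves the 9-bit value 000000000, as required for x + (-x)



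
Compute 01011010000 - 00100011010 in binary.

Method 1 - Direct subtraction (column by column from the right: bit − bit − borrow-in; if negative, add 2 and borrow 1 from the next column):
borrow: 01001111100
        01011010000
-       00100011010
-------------------
        00110110110

Method 2 - Add two's complement:
Two's complement of 00100011010: invert → 11011100101, add 1 → 11011100110
  01011010000
+ 11011100110
-------------
 100110110110  (end carry out of the top bit = 1)
Discarding the end carry: 00110110110
Decimal check:
  01011010000 = 512 + 128 + 64 + 16 = 720
  00100011010 = 256 + 16 + 8 + 2 = 282
  720 - 282 = 438, and 00110110110 = 256 + 128 + 32 + 16 + 4 + 2 = 438 ✓



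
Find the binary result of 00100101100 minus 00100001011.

Method 1 - Direct subtraction (column by column from the right: bit − bit − borrow-in; if negative, add 2 and borrow 1 from the next column):
borrow: 00000000110
        00100101100
-       00100001011
-------------------
        00000100001

Method 2 - Add two's complement:
Two's complement of 00100001011: invert → 11011110100, add 1 → 11011110101
  00100101100
+ 11011110101
-------------
 100000100001  (end carry out of the top bit = 1)
Discarding the end carry: 00000100001
Decimal check:
  00100101100 = 256 + 32 + 8 + 4 = 300
  00100001011 = 256 + 8 + 2 + 1 = 267
  300 - 267 = 33, and 00000100001 = 32 + 1 = 33 ✓



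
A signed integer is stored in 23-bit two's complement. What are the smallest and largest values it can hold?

For 23-bit two's complement:
Minimum: -2^22 = -4194304
Maximum: 2^22 - 1 = 4194303



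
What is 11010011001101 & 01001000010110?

AND: 1 only when both bits are 1
  11010011001101
& 01001000010110
----------------
  01000000000100
Decimal: 13517 & 4630 = 4100



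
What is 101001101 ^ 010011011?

XOR: 1 when bits differ
  101001101
^ 010011011
-----------
  111010110
Decimal: 333 ^ 155 = 470



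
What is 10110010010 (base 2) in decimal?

Sum of powers of 2 for each 1-bit:
2^1 + 2^4 + 2^7 + 2^8 + 2^10
= 2 + 16 + 128 + 256 + 1024
= 1426



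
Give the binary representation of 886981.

Using repeated division by 2:
886981 ÷ 2 = 443490 remainder 1
443490 ÷ 2 = 221745 remainder 0
221745 ÷ 2 = 110872 remainder 1
110872 ÷ 2 = 55436 remainder 0
55436 ÷ 2 = 27718 remainder 0
27718 ÷ 2 = 13859 remainder 0
13859 ÷ 2 = 6929 remainder 1
6929 ÷ 2 = 3464 remainder 1
3464 ÷ 2 = 1732 remainder 0
1732 ÷ 2 = 866 remainder 0
866 ÷ 2 = 433 remainder 0
433 ÷ 2 = 216 remainder 1
216 ÷ 2 = 108 remainder 0
108 ÷ 2 = 54 remainder 0
54 ÷ 2 = 27 remainder 0
27 ÷ 2 = 13 remainder 1
13 ÷ 2 = 6 remainder 1
6 ÷ 2 = 3 remainder 0
3 ÷ 2 = 1 remainder 1
1 ÷ 2 = 0 remainder 1
Reading remainders bottom to top: 11011000100011000101



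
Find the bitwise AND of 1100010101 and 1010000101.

AND: 1 only when both bits are 1
  1100010101
& 1010000101
------------
  1000000101
Decimal: 789 & 645 = 517



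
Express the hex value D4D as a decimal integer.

Expand by place value (powers of 16):
Digit values: D = 13
D4D = 13 × 16^2 + 4 × 16^1 + 13 × 16^0
= 13 × 256 + 4 × 16 + 13 × 1
= 3328 + 64 + 13
= 3405



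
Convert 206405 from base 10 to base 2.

Using repeated division by 2:
206405 ÷ 2 = 103202 remainder 1
103202 ÷ 2 = 51601 remainder 0
51601 ÷ 2 = 25800 remainder 1
25800 ÷ 2 = 12900 remainder 0
12900 ÷ 2 = 6450 remainder 0
6450 ÷ 2 = 3225 remainder 0
3225 ÷ 2 = 1612 remainder 1
1612 ÷ 2 = 806 remainder 0
806 ÷ 2 = 403 remainder 0
403 ÷ 2 = 201 remainder 1
201 ÷ 2 = 100 remainder 1
100 ÷ 2 = 50 remainder 0
50 ÷ 2 = 25 remainder 0
25 ÷ 2 = 12 remainder 1
12 ÷ 2 = 6 remainder 0
6 ÷ 2 = 3 remainder 0
3 ÷ 2 = 1 remainder 1
1 ÷ 2 = 0 remainder 1
Reading remainders bottom to top: 110010011001000101



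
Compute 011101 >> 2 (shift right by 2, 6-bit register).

Original: 011101 (decimal 29)
Shift right by 2 positions
Drop the 2 low bits; fill with zeros on the left
Result: 000111 (decimal 7)
Equivalent: 29 >> 2 = 29 ÷ 2^2 = 7



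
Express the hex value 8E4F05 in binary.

Convert each hex digit to 4 bits:
  8 = 1000
  E = 1110
  4 = 0100
  F = 1111
  0 = 0000
  5 = 0101
Concatenate: 100011100100111100000101



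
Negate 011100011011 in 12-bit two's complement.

Original: 011100011011
Step 1 - Invert all bits: 100011100100
Step 2 - Add 1: 100011100101
Verification: 011100011011 + 100011100101 = 1000000000000; discarding the end carry (carry out of the top bit) leaves the 12-bit value 000000000000, as required for x + (-x)



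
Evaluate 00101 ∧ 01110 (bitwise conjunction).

AND: 1 only when both bits are 1
  00101
& 01110
-------
  00100
Decimal: 5 & 14 = 4



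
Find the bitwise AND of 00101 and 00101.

AND: 1 only when both bits are 1
  00101
& 00101
-------
  00101
Decimal: 5 & 5 = 5



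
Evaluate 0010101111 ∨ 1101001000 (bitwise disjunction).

OR: 1 when either bit is 1
  0010101111
| 1101001000
------------
  1111101111
Decimal: 175 | 840 = 1007



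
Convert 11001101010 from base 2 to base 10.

Sum of powers of 2 for each 1-bit:
2^1 + 2^3 + 2^5 + 2^6 + 2^9 + 2^10
= 2 + 8 + 32 + 64 + 512 + 1024
= 1642



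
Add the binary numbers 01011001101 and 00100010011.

Add column by column from the right: bit + bit + carry-in; write the sum mod 2, carry 1 when the sum is 2 or 3.
carry:  00000111110
        01011001101
+       00100010011
-------------------
       001111100000
(the carry out of the leftmost column, 0, becomes the leading bit)
Decimal check:
  01011001101 = 512 + 128 + 64 + 8 + 4 + 1 = 717
  00100010011 = 256 + 16 + 2 + 1 = 275
  717 + 275 = 992, and 001111100000 = 512 + 256 + 128 + 64 + 32 = 992 ✓



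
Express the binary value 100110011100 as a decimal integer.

Sum of powers of 2 for each 1-bit:
2^2 + 2^3 + 2^4 + 2^7 + 2^8 + 2^11
= 4 + 8 + 16 + 128 + 256 + 2048
= 2460



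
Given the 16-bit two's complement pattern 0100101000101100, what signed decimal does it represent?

Binary: 0100101000101100
Sign bit: 0 (non-negative)
Read directly as an unsigned value:
0100101000101100 = 16384 + 2048 + 512 + 32 + 8 + 4 = 18988
Value: 18988



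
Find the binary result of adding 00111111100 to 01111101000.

Add column by column from the right: bit + bit + carry-in; write the sum mod 2, carry 1 when the sum is 2 or 3.
carry:  11111110000
        00111111100
+       01111101000
-------------------
       010111100100
(the carry out of the leftmost column, 0, becomes the leading bit)
Decimal check:
  00111111100 = 256 + 128 + 64 + 32 + 16 + 8 + 4 = 508
  01111101000 = 512 + 256 + 128 + 64 + 32 + 8 = 1000
  508 + 1000 = 1508, and 010111100100 = 1024 + 256 + 128 + 64 + 32 + 4 = 1508 ✓



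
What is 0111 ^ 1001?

XOR: 1 when bits differ
  0111
^ 1001
------
  1110
Decimal: 7 ^ 9 = 14



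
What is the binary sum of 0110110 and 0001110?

Add column by column from the right: bit + bit + carry-in; write the sum mod 2, carry 1 when the sum is 2 or 3.
carry:  1111100
        0110110
+       0001110
---------------
       01000100
(the carry out of the leftmost column, 0, becomes the leading bit)
Decimal check:
  0110110 = 32 + 16 + 4 + 2 = 54
  0001110 = 8 + 4 + 2 = 14
  54 + 14 = 68, and 01000100 = 64 + 4 = 68 ✓



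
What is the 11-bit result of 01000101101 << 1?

Original: 01000101101 (decimal 557)
Shift left by 1 position
Append 1 zero on the right
Result: 10001011010 (decimal 1114)
Equivalent: 557 << 1 = 557 × 2^1 = 1114



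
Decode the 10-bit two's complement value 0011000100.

Binary: 0011000100
Sign bit: 0 (non-negative)
Read directly as an unsigned value:
0011000100 = 128 + 64 + 4 = 196
Value: 196



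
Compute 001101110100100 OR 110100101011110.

OR: 1 when either bit is 1
  001101110100100
| 110100101011110
-----------------
  111101111111110
Decimal: 7076 | 26974 = 31742



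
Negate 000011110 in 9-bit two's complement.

Original: 000011110
Step 1 - Invert all bits: 111100001
Step 2 - Add 1: 111100010
Verification: 000011110 + 111100010 = 1000000000; discarding the end carry (carry out of the top bit) leaves the 9-bit value 000000000, as required for x + (-x)



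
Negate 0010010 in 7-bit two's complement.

Original: 0010010
Step 1 - Invert all bits: 1101101
Step 2 - Add 1: 1101110
Verification: 0010010 + 1101110 = 10000000; discarding the end carry (carry out of the top bit) leaves the 7-bit value 0000000, as required for x + (-x)



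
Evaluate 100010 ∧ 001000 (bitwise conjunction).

AND: 1 only when both bits are 1
  100010
& 001000
--------
  000000
Decimal: 34 & 8 = 0



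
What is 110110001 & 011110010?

AND: 1 only when both bits are 1
  110110001
& 011110010
-----------
  010110000
Decimal: 433 & 242 = 176



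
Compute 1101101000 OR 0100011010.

OR: 1 when either bit is 1
  1101101000
| 0100011010
------------
  1101111010
Decimal: 872 | 282 = 890



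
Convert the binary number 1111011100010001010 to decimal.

Sum of powers of 2 for each 1-bit:
2^1 + 2^3 + 2^7 + 2^11 + 2^12 + 2^13 + 2^15 + 2^16 + 2^17 + 2^18
= 2 + 8 + 128 + 2048 + 4096 + 8192 + 32768 + 65536 + 131072 + 262144
= 505994



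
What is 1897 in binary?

Using repeated division by 2:
1897 ÷ 2 = 948 remainder 1
948 ÷ 2 = 474 remainder 0
474 ÷ 2 = 237 remainder 0
237 ÷ 2 = 118 remainder 1
118 ÷ 2 = 59 remainder 0
59 ÷ 2 = 29 remainder 1
29 ÷ 2 = 14 remainder 1
14 ÷ 2 = 7 remainder 0
7 ÷ 2 = 3 remainder 1
3 ÷ 2 = 1 remainder 1
1 ÷ 2 = 0 remainder 1
Reading remainders bottom to top: 11101101001



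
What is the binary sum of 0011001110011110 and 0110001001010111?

Add column by column from the right: bit + bit + carry-in; write the sum mod 2, carry 1 when the sum is 2 or 3.
carry:  1100010000111100
        0011001110011110
+       0110001001010111
------------------------
       01001010111110101
(the carry out of the leftmost column, 0, becomes the leading bit)
Decimal check:
  0011001110011110 = 8192 + 4096 + 512 + 256 + 128 + 16 + 8 + 4 + 2 = 13214
  0110001001010111 = 16384 + 8192 + 512 + 64 + 16 + 4 + 2 + 1 = 25175
  13214 + 25175 = 38389, and 01001010111110101 = 32768 + 4096 + 1024 + 256 + 128 + 64 + 32 + 16 + 4 + 1 = 38389 ✓



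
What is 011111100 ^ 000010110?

XOR: 1 when bits differ
  011111100
^ 000010110
-----------
  011101010
Decimal: 252 ^ 22 = 234



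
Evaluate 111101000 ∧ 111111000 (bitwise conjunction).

AND: 1 only when both bits are 1
  111101000
& 111111000
-----------
  111101000
Decimal: 488 & 504 = 488



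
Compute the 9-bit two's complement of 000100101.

Original: 000100101
Step 1 - Invert all bits: 111011010
Step 2 - Add 1: 111011011
Verification: 000100101 + 111011011 = 1000000000; discarding the end carry (carry out of the top bit) leaves the 9-bit value 000000000, as required for x + (-x)



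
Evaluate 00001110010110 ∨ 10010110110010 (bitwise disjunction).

OR: 1 when either bit is 1
  00001110010110
| 10010110110010
----------------
  10011110110110
Decimal: 918 | 9650 = 10166



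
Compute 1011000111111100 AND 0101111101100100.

AND: 1 only when both bits are 1
  1011000111111100
& 0101111101100100
------------------
  0001000101100100
Decimal: 45564 & 24420 = 4452



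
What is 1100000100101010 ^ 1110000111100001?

XOR: 1 when bits differ
  1100000100101010
^ 1110000111100001
------------------
  0010000011001011
Decimal: 49450 ^ 57825 = 8395



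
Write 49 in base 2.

Using repeated division by 2:
49 ÷ 2 = 24 remainder 1
24 ÷ 2 = 12 remainder 0
12 ÷ 2 = 6 remainder 0
6 ÷ 2 = 3 remainder 0
3 ÷ 2 = 1 remainder 1
1 ÷ 2 = 0 remainder 1
Reading remainders bottom to top: 110001



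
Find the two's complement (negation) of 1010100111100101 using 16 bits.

Original (sign bit 1, negative): 1010100111100101
Step 1 - Invert all bits: 0101011000011010
Step 2 - Add 1: 0101011000011011
Verification: 1010100111100101 + 0101011000011011 = 10000000000000000; discarding the end carry (carry out of the top bit) leaves the 16-bit value 0000000000000000, as required for x + (-x)



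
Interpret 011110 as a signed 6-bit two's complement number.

Binary: 011110
Sign bit: 0 (non-negative)
Read directly as an unsigned value:
011110 = 16 + 8 + 4 + 2 = 30
Value: 30



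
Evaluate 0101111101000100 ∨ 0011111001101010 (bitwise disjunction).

OR: 1 when either bit is 1
  0101111101000100
| 0011111001101010
------------------
  0111111101101110
Decimal: 24388 | 15978 = 32622



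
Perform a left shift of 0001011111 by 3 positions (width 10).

Original: 0001011111 (decimal 95)
Shift left by 3 positions
Append 3 zeros on the right
Result: 1011111000 (decimal 760)
Equivalent: 95 << 3 = 95 × 2^3 = 760



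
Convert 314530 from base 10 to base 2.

Using repeated division by 2:
314530 ÷ 2 = 157265 remainder 0
157265 ÷ 2 = 78632 remainder 1
78632 ÷ 2 = 39316 remainder 0
39316 ÷ 2 = 19658 remainder 0
19658 ÷ 2 = 9829 remainder 0
9829 ÷ 2 = 4914 remainder 1
4914 ÷ 2 = 2457 remainder 0
2457 ÷ 2 = 1228 remainder 1
1228 ÷ 2 = 614 remainder 0
614 ÷ 2 = 307 remainder 0
307 ÷ 2 = 153 remainder 1
153 ÷ 2 = 76 remainder 1
76 ÷ 2 = 38 remainder 0
38 ÷ 2 = 19 remainder 0
19 ÷ 2 = 9 remainder 1
9 ÷ 2 = 4 remainder 1
4 ÷ 2 = 2 remainder 0
2 ÷ 2 = 1 remainder 0
1 ÷ 2 = 0 remainder 1
Reading remainders bottom to top: 1001100110010100010



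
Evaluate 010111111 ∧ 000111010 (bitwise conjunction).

AND: 1 only when both bits are 1
  010111111
& 000111010
-----------
  000111010
Decimal: 191 & 58 = 58



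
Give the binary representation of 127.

Using repeated division by 2:
127 ÷ 2 = 63 remainder 1
63 ÷ 2 = 31 remainder 1
31 ÷ 2 = 15 remainder 1
15 ÷ 2 = 7 remainder 1
7 ÷ 2 = 3 remainder 1
3 ÷ 2 = 1 remainder 1
1 ÷ 2 = 0 remainder 1
Reading remainders bottom to top: 1111111



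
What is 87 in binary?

Using repeated division by 2:
87 ÷ 2 = 43 remainder 1
43 ÷ 2 = 21 remainder 1
21 ÷ 2 = 10 remainder 1
10 ÷ 2 = 5 remainder 0
5 ÷ 2 = 2 remainder 1
2 ÷ 2 = 1 remainder 0
1 ÷ 2 = 0 remainder 1
Reading remainders bottom to top: 1010111



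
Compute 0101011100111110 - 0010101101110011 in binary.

Method 1 - Direct subtraction (column by column from the right: bit − bit − borrow-in; if negative, add 2 and borrow 1 from the next column):
borrow: 0101011110000110
        0101011100111110
-       0010101101110011
------------------------
        0010101111001011

Method 2 - Add two's complement:
Two's complement of 0010101101110011: invert → 1101010010001100, add 1 → 1101010010001101
  0101011100111110
+ 1101010010001101
------------------
 10010101111001011  (end carry out of the top bit = 1)
Discarding the end carry: 0010101111001011
Decimal check:
  0101011100111110 = 16384 + 4096 + 1024 + 512 + 256 + 32 + 16 + 8 + 4 + 2 = 22334
  0010101101110011 = 8192 + 2048 + 512 + 256 + 64 + 32 + 16 + 2 + 1 = 11123
  22334 - 11123 = 11211, and 0010101111001011 = 8192 + 2048 + 512 + 256 + 128 + 64 + 8 + 2 + 1 = 11211 ✓



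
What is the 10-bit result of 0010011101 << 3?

Original: 0010011101 (decimal 157)
Shift left by 3 positions
Append 3 zeros on the right and drop the 3 high bits that overflow the 10-bit width
Result: 0011101000 (decimal 232)
Equivalent: 157 << 3 = 157 × 2^3 = 1256, truncated to 10 bits = 232



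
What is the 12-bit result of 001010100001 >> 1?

Original: 001010100001 (decimal 673)
Shift right by 1 position
Drop the 1 low bit; fill with zero on the left
Result: 000101010000 (decimal 336)
Equivalent: 673 >> 1 = 673 ÷ 2^1 = 336



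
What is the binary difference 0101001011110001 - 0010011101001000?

Method 1 - Direct subtraction (column by column from the right: bit − bit − borrow-in; if negative, add 2 and borrow 1 from the next column):
borrow: 0101111000010000
        0101001011110001
-       0010011101001000
------------------------
        0010101110101001

Method 2 - Add two's complement:
Two's complement of 0010011101001000: invert → 1101100010110111, add 1 → 1101100010111000
  0101001011110001
+ 1101100010111000
------------------
 10010101110101001  (end carry out of the top bit = 1)
Discarding the end carry: 0010101110101001
Decimal check:
  0101001011110001 = 16384 + 4096 + 512 + 128 + 64 + 32 + 16 + 1 = 21233
  0010011101001000 = 8192 + 1024 + 512 + 256 + 64 + 8 = 10056
  21233 - 10056 = 11177, and 0010101110101001 = 8192 + 2048 + 512 + 256 + 128 + 32 + 8 + 1 = 11177 ✓



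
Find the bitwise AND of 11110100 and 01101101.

AND: 1 only when both bits are 1
  11110100
& 01101101
----------
  01100100
Decimal: 244 & 109 = 100



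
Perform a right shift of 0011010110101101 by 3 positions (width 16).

Original: 0011010110101101 (decimal 13741)
Shift right by 3 positions
Drop the 3 low bits; fill with zeros on the left
Result: 0000011010110101 (decimal 1717)
Equivalent: 13741 >> 3 = 13741 ÷ 2^3 = 1717



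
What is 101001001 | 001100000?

OR: 1 when either bit is 1
  101001001
| 001100000
-----------
  101101001
Decimal: 329 | 96 = 361



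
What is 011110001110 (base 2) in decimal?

Sum of powers of 2 for each 1-bit:
2^1 + 2^2 + 2^3 + 2^7 + 2^8 + 2^9 + 2^10
= 2 + 4 + 8 + 128 + 256 + 512 + 1024
= 1934



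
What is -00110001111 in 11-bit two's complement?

Original: 00110001111
Step 1 - Invert all bits: 11001110000
Step 2 - Add 1: 11001110001
Verification: 00110001111 + 11001110001 = 100000000000; discarding the end carry (carry out of the top bit) leaves the 11-bit value 00000000000, as required for x + (-x)



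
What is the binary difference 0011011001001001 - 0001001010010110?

Method 1 - Direct subtraction (column by column from the right: bit − bit − borrow-in; if negative, add 2 and borrow 1 from the next column):
borrow: 0000011101101100
        0011011001001001
-       0001001010010110
------------------------
        0010001110110011

Method 2 - Add two's complement:
Two's complement of 0001001010010110: invert → 1110110101101001, add 1 → 1110110101101010
  0011011001001001
+ 1110110101101010
------------------
 10010001110110011  (end carry out of the top bit = 1)
Discarding the end carry: 0010001110110011
Decimal check:
  0011011001001001 = 8192 + 4096 + 1024 + 512 + 64 + 8 + 1 = 13897
  0001001010010110 = 4096 + 512 + 128 + 16 + 4 + 2 = 4758
  13897 - 4758 = 9139, and 0010001110110011 = 8192 + 512 + 256 + 128 + 32 + 16 + 2 + 1 = 9139 ✓



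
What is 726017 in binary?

Using repeated division by 2:
726017 ÷ 2 = 363008 remainder 1
363008 ÷ 2 = 181504 remainder 0
181504 ÷ 2 = 90752 remainder 0
90752 ÷ 2 = 45376 remainder 0
45376 ÷ 2 = 22688 remainder 0
22688 ÷ 2 = 11344 remainder 0
11344 ÷ 2 = 5672 remainder 0
5672 ÷ 2 = 2836 remainder 0
2836 ÷ 2 = 1418 remainder 0
1418 ÷ 2 = 709 remainder 0
709 ÷ 2 = 354 remainder 1
354 ÷ 2 = 177 remainder 0
177 ÷ 2 = 88 remainder 1
88 ÷ 2 = 44 remainder 0
44 ÷ 2 = 22 remainder 0
22 ÷ 2 = 11 remainder 0
11 ÷ 2 = 5 remainder 1
5 ÷ 2 = 2 remainder 1
2 ÷ 2 = 1 remainder 0
1 ÷ 2 = 0 remainder 1
Reading remainders bottom to top: 10110001010000000001



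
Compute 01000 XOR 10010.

XOR: 1 when bits differ
  01000
^ 10010
-------
  11010
Decimal: 8 ^ 18 = 26



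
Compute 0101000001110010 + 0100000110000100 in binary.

Add column by column from the right: bit + bit + carry-in; write the sum mod 2, carry 1 when the sum is 2 or 3.
carry:  1000000000000000
        0101000001110010
+       0100000110000100
------------------------
       01001000111110110
(the carry out of the leftmost column, 0, becomes the leading bit)
Decimal check:
  0101000001110010 = 16384 + 4096 + 64 + 32 + 16 + 2 = 20594
  0100000110000100 = 16384 + 256 + 128 + 4 = 16772
  20594 + 16772 = 37366, and 01001000111110110 = 32768 + 4096 + 256 + 128 + 64 + 32 + 16 + 4 + 2 = 37366 ✓



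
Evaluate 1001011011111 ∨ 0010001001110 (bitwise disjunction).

OR: 1 when either bit is 1
  1001011011111
| 0010001001110
---------------
  1011011011111
Decimal: 4831 | 1102 = 5855



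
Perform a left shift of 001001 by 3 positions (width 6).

Original: 001001 (decimal 9)
Shift left by 3 positions
Append 3 zeros on the right and drop the 3 high bits that overflow the 6-bit width
Result: 001000 (decimal 8)
Equivalent: 9 << 3 = 9 × 2^3 = 72, truncated to 6 bits = 8



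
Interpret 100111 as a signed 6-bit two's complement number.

Binary: 100111
Sign bit: 1 (negative)
Invert: 011000
Add 1:  011001
Magnitude: 011001 = 16 + 8 + 1 = 25
Value: -25



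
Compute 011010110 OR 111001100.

OR: 1 when either bit is 1
  011010110
| 111001100
-----------
  111011110
Decimal: 214 | 460 = 478



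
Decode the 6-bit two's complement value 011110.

Binary: 011110
Sign bit: 0 (non-negative)
Read directly as an unsigned value:
011110 = 16 + 8 + 4 + 2 = 30
Value: 30



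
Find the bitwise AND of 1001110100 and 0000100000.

AND: 1 only when both bits are 1
  1001110100
& 0000100000
------------
  0000100000
Decimal: 628 & 32 = 32



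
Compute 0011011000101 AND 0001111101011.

AND: 1 only when both bits are 1
  0011011000101
& 0001111101011
---------------
  0001011000001
Decimal: 1733 & 1003 = 705



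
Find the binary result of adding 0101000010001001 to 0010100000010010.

Add column by column from the right: bit + bit + carry-in; write the sum mod 2, carry 1 when the sum is 2 or 3.
carry:  0000000000000000
        0101000010001001
+       0010100000010010
------------------------
       00111100010011011
(the carry out of the leftmost column, 0, becomes the leading bit)
Decimal check:
  0101000010001001 = 16384 + 4096 + 128 + 8 + 1 = 20617
  0010100000010010 = 8192 + 2048 + 16 + 2 = 10258
  20617 + 10258 = 30875, and 00111100010011011 = 16384 + 8192 + 4096 + 2048 + 128 + 16 + 8 + 2 + 1 = 30875 ✓



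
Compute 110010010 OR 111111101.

OR: 1 when either bit is 1
  110010010
| 111111101
-----------
  111111111
Decimal: 402 | 509 = 511



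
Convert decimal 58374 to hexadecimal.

Using repeated division by 16 (digits 10–15 are A–F):
58374 ÷ 16 = 3648 remainder 6
3648 ÷ 16 = 228 remainder 0
228 ÷ 16 = 14 remainder 4
14 ÷ 16 = 0 remainder 14 (E)
Reading remainders bottom to top: E406



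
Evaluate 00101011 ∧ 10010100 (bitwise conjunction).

AND: 1 only when both bits are 1
  00101011
& 10010100
----------
  00000000
Decimal: 43 & 148 = 0



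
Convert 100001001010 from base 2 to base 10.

Sum of powers of 2 for each 1-bit:
2^1 + 2^3 + 2^6 + 2^11
= 2 + 8 + 64 + 2048
= 2122



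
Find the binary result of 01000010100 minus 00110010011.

Method 1 - Direct subtraction (column by column from the right: bit − bit − borrow-in; if negative, add 2 and borrow 1 from the next column):
borrow: 01100000110
        01000010100
-       00110010011
-------------------
        00010000001

Method 2 - Add two's complement:
Two's complement of 00110010011: invert → 11001101100, add 1 → 11001101101
  01000010100
+ 11001101101
-------------
 100010000001  (end carry out of the top bit = 1)
Discarding the end carry: 00010000001
Decimal check:
  01000010100 = 512 + 16 + 4 = 532
  00110010011 = 256 + 128 + 16 + 2 + 1 = 403
  532 - 403 = 129, and 00010000001 = 128 + 1 = 129 ✓



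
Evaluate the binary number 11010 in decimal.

Sum of powers of 2 for each 1-bit:
2^1 + 2^3 + 2^4
= 2 + 8 + 16
= 26



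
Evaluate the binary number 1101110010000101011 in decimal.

Sum of powers of 2 for each 1-bit:
2^0 + 2^1 + 2^3 + 2^5 + 2^10 + 2^13 + 2^14 + 2^15 + 2^17 + 2^18
= 1 + 2 + 8 + 32 + 1024 + 8192 + 16384 + 32768 + 131072 + 262144
= 451627



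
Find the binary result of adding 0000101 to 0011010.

Add column by column from the right: bit + bit + carry-in; write the sum mod 2, carry 1 when the sum is 2 or 3.
carry:  0000000
        0000101
+       0011010
---------------
       00011111
(the carry out of the leftmost column, 0, becomes the leading bit)
Decimal check:
  0000101 = 4 + 1 = 5
  0011010 = 16 + 8 + 2 = 26
  5 + 26 = 31, and 00011111 = 16 + 8 + 4 + 2 + 1 = 31 ✓



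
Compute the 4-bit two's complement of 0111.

Original: 0111
Step 1 - Invert all bits: 1000
Step 2 - Add 1: 1001
Verification: 0111 + 1001 = 10000; discarding the end carry (carry out of the top bit) leaves the 4-bit value 0000, as required for x + (-x)



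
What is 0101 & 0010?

AND: 1 only when both bits are 1
  0101
& 0010
------
  0000
Decimal: 5 & 2 = 0



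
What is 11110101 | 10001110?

OR: 1 when either bit is 1
  11110101
| 10001110
----------
  11111111
Decimal: 245 | 142 = 255



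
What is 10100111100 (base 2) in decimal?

Sum of powers of 2 for each 1-bit:
2^2 + 2^3 + 2^4 + 2^5 + 2^8 + 2^10
= 4 + 8 + 16 + 32 + 256 + 1024
= 1340



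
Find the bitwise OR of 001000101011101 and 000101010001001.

OR: 1 when either bit is 1
  001000101011101
| 000101010001001
-----------------
  001101111011101
Decimal: 4445 | 2697 = 7133



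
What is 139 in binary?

Using repeated division by 2:
139 ÷ 2 = 69 remainder 1
69 ÷ 2 = 34 remainder 1
34 ÷ 2 = 17 remainder 0
17 ÷ 2 = 8 remainder 1
8 ÷ 2 = 4 remainder 0
4 ÷ 2 = 2 remainder 0
2 ÷ 2 = 1 remainder 0
1 ÷ 2 = 0 remainder 1
Reading remainders bottom to top: 10001011



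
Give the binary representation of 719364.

Using repeated division by 2:
719364 ÷ 2 = 359682 remainder 0
359682 ÷ 2 = 179841 remainder 0
179841 ÷ 2 = 89920 remainder 1
89920 ÷ 2 = 44960 remainder 0
44960 ÷ 2 = 22480 remainder 0
22480 ÷ 2 = 11240 remainder 0
11240 ÷ 2 = 5620 remainder 0
5620 ÷ 2 = 2810 remainder 0
2810 ÷ 2 = 1405 remainder 0
1405 ÷ 2 = 702 remainder 1
702 ÷ 2 = 351 remainder 0
351 ÷ 2 = 175 remainder 1
175 ÷ 2 = 87 remainder 1
87 ÷ 2 = 43 remainder 1
43 ÷ 2 = 21 remainder 1
21 ÷ 2 = 10 remainder 1
10 ÷ 2 = 5 remainder 0
5 ÷ 2 = 2 remainder 1
2 ÷ 2 = 1 remainder 0
1 ÷ 2 = 0 remainder 1
Reading remainders bottom to top: 10101111101000000100



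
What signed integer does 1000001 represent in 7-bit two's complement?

Binary: 1000001
Sign bit: 1 (negative)
Invert: 0111110
Add 1:  0111111
Magnitude: 0111111 = 32 + 16 + 8 + 4 + 2 + 1 = 63
Value: -63



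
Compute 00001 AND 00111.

AND: 1 only when both bits are 1
  00001
& 00111
-------
  00001
Decimal: 1 & 7 = 1



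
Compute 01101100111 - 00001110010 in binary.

Method 1 - Direct subtraction (column by column from the right: bit − bit − borrow-in; if negative, add 2 and borrow 1 from the next column):
borrow: 00111100000
        01101100111
-       00001110010
-------------------
        01011110101

Method 2 - Add two's complement:
Two's complement of 00001110010: invert → 11110001101, add 1 → 11110001110
  01101100111
+ 11110001110
-------------
 101011110101  (end carry out of the top bit = 1)
Discarding the end carry: 01011110101
Decimal check:
  01101100111 = 512 + 256 + 64 + 32 + 4 + 2 + 1 = 871
  00001110010 = 64 + 32 + 16 + 2 = 114
  871 - 114 = 757, and 01011110101 = 512 + 128 + 64 + 32 + 16 + 4 + 1 = 757 ✓



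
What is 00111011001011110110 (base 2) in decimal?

Sum of powers of 2 for each 1-bit:
2^1 + 2^2 + 2^4 + 2^5 + 2^6 + 2^7 + 2^9 + 2^12 + 2^13 + 2^15 + 2^16 + 2^17
= 2 + 4 + 16 + 32 + 64 + 128 + 512 + 4096 + 8192 + 32768 + 65536 + 131072
= 242422



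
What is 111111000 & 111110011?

AND: 1 only when both bits are 1
  111111000
& 111110011
-----------
  111110000
Decimal: 504 & 499 = 496



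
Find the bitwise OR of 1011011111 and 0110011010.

OR: 1 when either bit is 1
  1011011111
| 0110011010
------------
  1111011111
Decimal: 735 | 410 = 991



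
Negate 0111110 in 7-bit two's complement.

Original: 0111110
Step 1 - Invert all bits: 1000001
Step 2 - Add 1: 1000010
Verification: 0111110 + 1000010 = 10000000; discarding the end carry (carry out of the top bit) leaves the 7-bit value 0000000, as required for x + (-x)



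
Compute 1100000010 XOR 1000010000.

XOR: 1 when bits differ
  1100000010
^ 1000010000
------------
  0100010010
Decimal: 770 ^ 528 = 274



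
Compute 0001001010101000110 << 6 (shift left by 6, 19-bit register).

Original: 0001001010101000110 (decimal 38214)
Shift left by 6 positions
Append 6 zeros on the right and drop the 6 high bits that overflow the 19-bit width
Result: 1010101000110000000 (decimal 348544)
Equivalent: 38214 << 6 = 38214 × 2^6 = 2445696, truncated to 19 bits = 348544

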